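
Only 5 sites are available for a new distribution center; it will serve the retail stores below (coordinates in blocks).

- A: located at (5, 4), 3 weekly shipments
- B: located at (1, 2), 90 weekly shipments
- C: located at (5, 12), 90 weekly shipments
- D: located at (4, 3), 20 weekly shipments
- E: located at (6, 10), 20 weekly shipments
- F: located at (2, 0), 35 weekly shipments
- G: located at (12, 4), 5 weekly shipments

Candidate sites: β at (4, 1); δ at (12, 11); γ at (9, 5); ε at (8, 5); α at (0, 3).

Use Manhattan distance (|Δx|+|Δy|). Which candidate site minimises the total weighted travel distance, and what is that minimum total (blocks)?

Total weighted distance at each candidate:
  β (4, 1): total = 1872
  δ (12, 11): total = 3792
  γ (9, 5): total = 2735
  ε (8, 5): total = 2482
  α (0, 3): total = 2038
Minimum is at β with total 1872 blocks.

β, total 1872 blocks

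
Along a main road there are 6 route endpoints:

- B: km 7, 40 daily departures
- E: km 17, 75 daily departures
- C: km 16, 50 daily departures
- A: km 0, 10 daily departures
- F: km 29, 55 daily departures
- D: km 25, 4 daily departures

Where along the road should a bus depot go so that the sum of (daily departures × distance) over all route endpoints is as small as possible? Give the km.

x = 17

For a sum of weighted absolute distances on a line, the optimum is the weighted median (not the mean). Total weight W = 234; half-weight = 117.
Sort by position and accumulate weight:
  km 0 (A, w=10) → cum 10
  km 7 (B, w=40) → cum 50
  km 16 (C, w=50) → cum 100
  km 17 (E, w=75) → cum 175  ≥ 117 → median here
  km 25 (D, w=4) → cum 179
  km 29 (F, w=55) → cum 234
Optimal location: km 17.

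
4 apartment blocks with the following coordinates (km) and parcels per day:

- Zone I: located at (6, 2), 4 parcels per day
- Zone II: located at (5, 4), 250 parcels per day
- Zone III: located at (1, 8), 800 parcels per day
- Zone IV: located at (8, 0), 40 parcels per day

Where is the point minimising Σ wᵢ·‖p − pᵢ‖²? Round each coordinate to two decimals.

The minimiser of Σwᵢ‖p−pᵢ‖² is the weighted centroid p* = (Σwᵢpᵢ)/(Σwᵢ).
Σwᵢ = 1094.
Σwᵢxᵢ = 4·6 + 250·5 + 800·1 + 40·8 = 2394.
Σwᵢyᵢ = 4·2 + 250·4 + 800·8 + 40·0 = 7408.
x* = 2394/1094 = 2.19, y* = 7408/1094 = 6.77.

(2.19, 6.77)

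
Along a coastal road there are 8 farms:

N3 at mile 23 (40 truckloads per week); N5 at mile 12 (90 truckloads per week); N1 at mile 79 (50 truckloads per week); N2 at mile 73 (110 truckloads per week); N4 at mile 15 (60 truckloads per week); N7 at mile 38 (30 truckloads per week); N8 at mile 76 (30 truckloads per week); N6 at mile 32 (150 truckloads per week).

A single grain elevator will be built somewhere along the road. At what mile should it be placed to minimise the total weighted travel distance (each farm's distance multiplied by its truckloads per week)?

For a sum of weighted absolute distances on a line, the optimum is the weighted median (not the mean). Total weight W = 560; half-weight = 280.
Sort by position and accumulate weight:
  mile 12 (N5, w=90) → cum 90
  mile 15 (N4, w=60) → cum 150
  mile 23 (N3, w=40) → cum 190
  mile 32 (N6, w=150) → cum 340  ≥ 280 → median here
  mile 38 (N7, w=30) → cum 370
  mile 73 (N2, w=110) → cum 480
  mile 76 (N8, w=30) → cum 510
  mile 79 (N1, w=50) → cum 560
Optimal location: mile 32.

x = 32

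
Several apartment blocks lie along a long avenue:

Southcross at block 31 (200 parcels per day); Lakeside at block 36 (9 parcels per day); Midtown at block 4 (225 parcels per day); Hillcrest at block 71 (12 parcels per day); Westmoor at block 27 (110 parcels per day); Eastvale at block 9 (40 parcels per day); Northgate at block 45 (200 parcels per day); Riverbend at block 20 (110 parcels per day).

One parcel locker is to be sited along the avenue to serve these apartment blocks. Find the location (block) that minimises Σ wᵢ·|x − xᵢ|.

For a sum of weighted absolute distances on a line, the optimum is the weighted median (not the mean). Total weight W = 906; half-weight = 453.
Sort by position and accumulate weight:
  block 4 (Midtown, w=225) → cum 225
  block 9 (Eastvale, w=40) → cum 265
  block 20 (Riverbend, w=110) → cum 375
  block 27 (Westmoor, w=110) → cum 485  ≥ 453 → median here
  block 31 (Southcross, w=200) → cum 685
  block 36 (Lakeside, w=9) → cum 694
  block 45 (Northgate, w=200) → cum 894
  block 71 (Hillcrest, w=12) → cum 906
Optimal location: block 27.

x = 27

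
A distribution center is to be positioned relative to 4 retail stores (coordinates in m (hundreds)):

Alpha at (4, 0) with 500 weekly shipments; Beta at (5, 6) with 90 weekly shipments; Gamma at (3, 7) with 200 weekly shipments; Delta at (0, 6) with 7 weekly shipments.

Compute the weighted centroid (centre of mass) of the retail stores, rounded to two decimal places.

The minimiser of Σwᵢ‖p−pᵢ‖² is the weighted centroid p* = (Σwᵢpᵢ)/(Σwᵢ).
Σwᵢ = 797.
Σwᵢxᵢ = 500·4 + 90·5 + 200·3 + 7·0 = 3050.
Σwᵢyᵢ = 500·0 + 90·6 + 200·7 + 7·6 = 1982.
x* = 3050/797 = 3.83, y* = 1982/797 = 2.49.

(3.83, 2.49)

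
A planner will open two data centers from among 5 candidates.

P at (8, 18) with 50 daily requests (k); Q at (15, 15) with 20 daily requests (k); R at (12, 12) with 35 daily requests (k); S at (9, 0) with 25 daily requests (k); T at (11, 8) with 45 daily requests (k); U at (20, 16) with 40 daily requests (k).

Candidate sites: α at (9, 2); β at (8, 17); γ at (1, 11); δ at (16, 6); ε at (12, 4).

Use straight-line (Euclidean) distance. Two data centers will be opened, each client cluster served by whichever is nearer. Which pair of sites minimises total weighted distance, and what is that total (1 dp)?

{β, ε}, total 1211.9

Evaluate every pair (each demand assigned to the nearer of the two):
  {β, ε}: total = 1211.9
  {α, β}: total = 1236.0
  {β, δ}: total = 1323.3
  {β, γ}: total = 1668.3
  {γ, δ}: total = 1832.1
  {α, δ}: total = 1877.8
  {γ, ε}: total = 1890.4
  {δ, ε}: total = 1896.0
  {α, ε}: total = 2048.5
  {α, γ}: total = 2193.5
Best pair: {β, ε} with total 1211.9.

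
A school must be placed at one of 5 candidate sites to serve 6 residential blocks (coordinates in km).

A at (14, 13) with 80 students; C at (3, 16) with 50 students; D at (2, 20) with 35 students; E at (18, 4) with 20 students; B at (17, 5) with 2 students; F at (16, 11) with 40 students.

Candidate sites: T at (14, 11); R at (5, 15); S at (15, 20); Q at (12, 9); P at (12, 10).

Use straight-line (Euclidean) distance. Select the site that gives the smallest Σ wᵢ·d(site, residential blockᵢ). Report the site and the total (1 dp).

Total weighted distance at each candidate:
  T (14, 11): total = 1543.8
  R (5, 15): total = 1893.5
  S (15, 20): total = 2371.2
  Q (12, 9): total = 1796.1
  P (12, 10): total = 1673.0
Minimum is at T with total 1543.8 km.

T, total 1543.8 km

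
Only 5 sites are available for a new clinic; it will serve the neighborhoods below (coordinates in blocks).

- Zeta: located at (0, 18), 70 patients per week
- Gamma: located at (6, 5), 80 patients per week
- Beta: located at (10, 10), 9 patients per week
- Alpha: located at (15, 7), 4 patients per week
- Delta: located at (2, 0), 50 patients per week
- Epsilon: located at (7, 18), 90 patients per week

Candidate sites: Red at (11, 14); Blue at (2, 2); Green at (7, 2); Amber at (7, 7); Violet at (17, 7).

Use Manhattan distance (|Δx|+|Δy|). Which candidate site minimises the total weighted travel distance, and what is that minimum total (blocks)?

Amber, total 3176 blocks

Total weighted distance at each candidate:
  Red (11, 14): total = 4129
  Blue (2, 2): total = 4026
  Green (7, 2): total = 3871
  Amber (7, 7): total = 3176
  Violet (17, 7): total = 6088
Minimum is at Amber with total 3176 blocks.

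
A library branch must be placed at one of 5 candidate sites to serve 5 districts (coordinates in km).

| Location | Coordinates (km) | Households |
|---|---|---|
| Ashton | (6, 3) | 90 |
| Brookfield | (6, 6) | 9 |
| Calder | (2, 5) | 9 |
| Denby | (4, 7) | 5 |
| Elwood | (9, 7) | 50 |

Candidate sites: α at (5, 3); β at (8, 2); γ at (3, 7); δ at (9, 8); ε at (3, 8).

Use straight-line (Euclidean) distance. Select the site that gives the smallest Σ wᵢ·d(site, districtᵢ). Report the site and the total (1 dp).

α, total 454.4 km

Total weighted distance at each candidate:
  α (5, 3): total = 454.4
  β (8, 2): total = 588.8
  γ (3, 7): total = 803.6
  δ (9, 8): total = 701.3
  ε (3, 8): total = 896.9
Minimum is at α with total 454.4 km.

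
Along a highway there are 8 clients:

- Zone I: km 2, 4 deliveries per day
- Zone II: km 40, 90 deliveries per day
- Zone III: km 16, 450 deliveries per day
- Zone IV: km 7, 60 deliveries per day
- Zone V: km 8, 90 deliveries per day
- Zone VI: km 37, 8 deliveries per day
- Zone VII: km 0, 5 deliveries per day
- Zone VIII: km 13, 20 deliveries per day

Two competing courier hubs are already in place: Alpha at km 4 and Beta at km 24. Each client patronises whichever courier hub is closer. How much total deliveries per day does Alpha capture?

179

The indifferent point is the midpoint (4+24)/2 = 14; clients left of it (closer to Alpha at 4) go to Alpha, those right go to Beta.
  Zone VII at 0 (w=5) → Alpha
  Zone I at 2 (w=4) → Alpha
  Zone IV at 7 (w=60) → Alpha
  Zone V at 8 (w=90) → Alpha
  Zone VIII at 13 (w=20) → Alpha
  Zone III at 16 (w=450) → Beta
  Zone VI at 37 (w=8) → Beta
  Zone II at 40 (w=90) → Beta
Alpha captures 179; Beta captures 548.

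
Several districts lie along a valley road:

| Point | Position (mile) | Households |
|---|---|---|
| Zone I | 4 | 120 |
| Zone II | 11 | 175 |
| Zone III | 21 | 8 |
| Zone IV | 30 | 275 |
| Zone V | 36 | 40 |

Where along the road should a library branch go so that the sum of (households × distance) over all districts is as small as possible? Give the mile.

For a sum of weighted absolute distances on a line, the optimum is the weighted median (not the mean). Total weight W = 618; half-weight = 309.
Sort by position and accumulate weight:
  mile 4 (Zone I, w=120) → cum 120
  mile 11 (Zone II, w=175) → cum 295
  mile 21 (Zone III, w=8) → cum 303
  mile 30 (Zone IV, w=275) → cum 578  ≥ 309 → median here
  mile 36 (Zone V, w=40) → cum 618
Optimal location: mile 30.

x = 30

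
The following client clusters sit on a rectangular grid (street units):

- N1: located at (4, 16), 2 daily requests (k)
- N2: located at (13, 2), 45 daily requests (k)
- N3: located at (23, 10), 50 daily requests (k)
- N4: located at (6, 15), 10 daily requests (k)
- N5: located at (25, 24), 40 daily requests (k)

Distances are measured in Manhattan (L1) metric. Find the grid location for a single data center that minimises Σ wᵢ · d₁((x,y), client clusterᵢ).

Manhattan distance separates: Σwᵢ(|x−xᵢ|+|y−yᵢ|) = Σwᵢ|x−xᵢ| + Σwᵢ|y−yᵢ|, so x and y are optimised independently as 1-D weighted medians.
Total weight W = 147; half = 73.5.
x-coordinate, sorted with cumulative weight:
  x=4 (N1, w=2) cum 2
  x=6 (N4, w=10) cum 12
  x=13 (N2, w=45) cum 57
  x=23 (N3, w=50) cum 107  ← median
  x=25 (N5, w=40) cum 147
⇒ x* = 23
y-coordinate, sorted with cumulative weight:
  y=2 (N2, w=45) cum 45
  y=10 (N3, w=50) cum 95  ← median
  y=15 (N4, w=10) cum 105
  y=16 (N1, w=2) cum 107
  y=24 (N5, w=40) cum 147
⇒ y* = 10

(23, 10)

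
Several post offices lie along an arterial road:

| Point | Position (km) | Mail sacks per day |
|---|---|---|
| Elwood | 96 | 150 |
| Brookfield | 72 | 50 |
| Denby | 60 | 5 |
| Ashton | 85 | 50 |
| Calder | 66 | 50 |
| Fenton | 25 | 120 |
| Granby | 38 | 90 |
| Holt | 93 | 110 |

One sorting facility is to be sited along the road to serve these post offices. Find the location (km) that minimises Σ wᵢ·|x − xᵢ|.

x = 72

For a sum of weighted absolute distances on a line, the optimum is the weighted median (not the mean). Total weight W = 625; half-weight = 312.5.
Sort by position and accumulate weight:
  km 25 (Fenton, w=120) → cum 120
  km 38 (Granby, w=90) → cum 210
  km 60 (Denby, w=5) → cum 215
  km 66 (Calder, w=50) → cum 265
  km 72 (Brookfield, w=50) → cum 315  ≥ 312.5 → median here
  km 85 (Ashton, w=50) → cum 365
  km 93 (Holt, w=110) → cum 475
  km 96 (Elwood, w=150) → cum 625
Optimal location: km 72.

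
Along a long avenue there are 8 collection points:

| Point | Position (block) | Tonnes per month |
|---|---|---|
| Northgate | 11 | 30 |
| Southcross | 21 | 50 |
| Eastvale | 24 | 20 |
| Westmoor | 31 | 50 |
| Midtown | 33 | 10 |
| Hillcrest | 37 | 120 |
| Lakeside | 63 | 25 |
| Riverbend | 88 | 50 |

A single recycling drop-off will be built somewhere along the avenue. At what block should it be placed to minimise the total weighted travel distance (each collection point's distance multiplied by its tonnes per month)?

For a sum of weighted absolute distances on a line, the optimum is the weighted median (not the mean). Total weight W = 355; half-weight = 177.5.
Sort by position and accumulate weight:
  block 11 (Northgate, w=30) → cum 30
  block 21 (Southcross, w=50) → cum 80
  block 24 (Eastvale, w=20) → cum 100
  block 31 (Westmoor, w=50) → cum 150
  block 33 (Midtown, w=10) → cum 160
  block 37 (Hillcrest, w=120) → cum 280  ≥ 177.5 → median here
  block 63 (Lakeside, w=25) → cum 305
  block 88 (Riverbend, w=50) → cum 355
Optimal location: block 37.

x = 37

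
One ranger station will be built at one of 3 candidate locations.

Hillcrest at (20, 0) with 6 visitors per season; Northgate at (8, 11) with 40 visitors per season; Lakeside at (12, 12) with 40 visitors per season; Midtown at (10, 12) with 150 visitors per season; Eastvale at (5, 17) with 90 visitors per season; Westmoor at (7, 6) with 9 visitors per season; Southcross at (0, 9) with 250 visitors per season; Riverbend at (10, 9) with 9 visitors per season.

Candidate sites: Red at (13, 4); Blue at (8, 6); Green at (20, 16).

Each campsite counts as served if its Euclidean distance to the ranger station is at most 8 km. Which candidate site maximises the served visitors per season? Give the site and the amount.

Blue, covering 248

Coverage radius r = 8 km; a point is covered iff (Δx)²+(Δy)² ≤ 8² = 64.
  Red (13, 4): covers {Westmoor, Riverbend} → 18
  Blue (8, 6): covers {Northgate, Lakeside, Midtown, Westmoor, Riverbend} → 248
  Green (20, 16): covers {none} → 0
Maximum coverage at Blue: 248 visitors per season.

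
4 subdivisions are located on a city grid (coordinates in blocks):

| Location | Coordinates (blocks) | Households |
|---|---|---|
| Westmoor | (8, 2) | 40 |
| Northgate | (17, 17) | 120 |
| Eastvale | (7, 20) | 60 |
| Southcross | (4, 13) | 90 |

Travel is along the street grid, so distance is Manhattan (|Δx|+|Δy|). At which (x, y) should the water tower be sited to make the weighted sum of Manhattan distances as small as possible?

Manhattan distance separates: Σwᵢ(|x−xᵢ|+|y−yᵢ|) = Σwᵢ|x−xᵢ| + Σwᵢ|y−yᵢ|, so x and y are optimised independently as 1-D weighted medians.
Total weight W = 310; half = 155.
x-coordinate, sorted with cumulative weight:
  x=4 (Southcross, w=90) cum 90
  x=7 (Eastvale, w=60) cum 150
  x=8 (Westmoor, w=40) cum 190  ← median
  x=17 (Northgate, w=120) cum 310
⇒ x* = 8
y-coordinate, sorted with cumulative weight:
  y=2 (Westmoor, w=40) cum 40
  y=13 (Southcross, w=90) cum 130
  y=17 (Northgate, w=120) cum 250  ← median
  y=20 (Eastvale, w=60) cum 310
⇒ y* = 17

(8, 17)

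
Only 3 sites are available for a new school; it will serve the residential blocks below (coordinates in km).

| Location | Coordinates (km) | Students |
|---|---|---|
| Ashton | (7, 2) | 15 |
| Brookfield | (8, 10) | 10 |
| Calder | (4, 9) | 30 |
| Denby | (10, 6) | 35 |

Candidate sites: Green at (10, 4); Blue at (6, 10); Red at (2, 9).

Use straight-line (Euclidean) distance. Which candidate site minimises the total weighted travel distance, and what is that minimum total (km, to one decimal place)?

Blue, total 406.0 km

Total weighted distance at each candidate:
  Green (10, 4): total = 421.6
  Blue (6, 10): total = 406.0
  Red (2, 9): total = 548.9
Minimum is at Blue with total 406.0 km.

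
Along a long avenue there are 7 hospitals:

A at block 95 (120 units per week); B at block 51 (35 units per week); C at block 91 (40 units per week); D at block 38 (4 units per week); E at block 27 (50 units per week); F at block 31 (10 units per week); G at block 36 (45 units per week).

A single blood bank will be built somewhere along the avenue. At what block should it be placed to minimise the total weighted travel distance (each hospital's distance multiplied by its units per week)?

For a sum of weighted absolute distances on a line, the optimum is the weighted median (not the mean). Total weight W = 304; half-weight = 152.
Sort by position and accumulate weight:
  block 27 (E, w=50) → cum 50
  block 31 (F, w=10) → cum 60
  block 36 (G, w=45) → cum 105
  block 38 (D, w=4) → cum 109
  block 51 (B, w=35) → cum 144
  block 91 (C, w=40) → cum 184  ≥ 152 → median here
  block 95 (A, w=120) → cum 304
Optimal location: block 91.

x = 91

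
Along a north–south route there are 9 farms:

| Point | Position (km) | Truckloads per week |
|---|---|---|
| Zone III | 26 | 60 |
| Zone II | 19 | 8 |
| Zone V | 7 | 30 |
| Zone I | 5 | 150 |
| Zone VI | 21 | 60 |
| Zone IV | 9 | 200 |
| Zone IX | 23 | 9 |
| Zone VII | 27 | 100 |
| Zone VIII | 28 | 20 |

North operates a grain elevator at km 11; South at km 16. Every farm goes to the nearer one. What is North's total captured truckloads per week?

The indifferent point is the midpoint (11+16)/2 = 13.5; farms left of it (closer to North at 11) go to North, those right go to South.
  Zone I at 5 (w=150) → North
  Zone V at 7 (w=30) → North
  Zone IV at 9 (w=200) → North
  Zone II at 19 (w=8) → South
  Zone VI at 21 (w=60) → South
  Zone IX at 23 (w=9) → South
  Zone III at 26 (w=60) → South
  Zone VII at 27 (w=100) → South
  Zone VIII at 28 (w=20) → South
North captures 380; South captures 257.

380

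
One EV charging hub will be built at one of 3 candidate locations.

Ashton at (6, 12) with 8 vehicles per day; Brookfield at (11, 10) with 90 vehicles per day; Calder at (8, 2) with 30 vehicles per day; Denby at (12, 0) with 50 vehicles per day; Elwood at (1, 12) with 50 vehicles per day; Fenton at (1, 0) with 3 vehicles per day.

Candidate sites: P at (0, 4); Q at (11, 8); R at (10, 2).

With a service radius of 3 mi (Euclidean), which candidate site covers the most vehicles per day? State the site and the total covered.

Q, covering 90

Coverage radius r = 3 mi; a point is covered iff (Δx)²+(Δy)² ≤ 3² = 9.
  P (0, 4): covers {none} → 0
  Q (11, 8): covers {Brookfield} → 90
  R (10, 2): covers {Calder, Denby} → 80
Maximum coverage at Q: 90 vehicles per day.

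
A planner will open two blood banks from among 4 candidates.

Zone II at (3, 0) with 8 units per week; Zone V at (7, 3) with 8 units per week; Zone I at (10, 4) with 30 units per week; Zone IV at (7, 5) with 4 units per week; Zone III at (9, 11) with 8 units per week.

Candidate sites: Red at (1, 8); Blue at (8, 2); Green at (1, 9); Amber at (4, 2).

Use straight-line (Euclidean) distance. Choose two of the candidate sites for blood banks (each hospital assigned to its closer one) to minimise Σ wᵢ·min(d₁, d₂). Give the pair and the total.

Evaluate every pair (each demand assigned to the nearer of the two):
  {Blue, Amber}: total = 199.1
  {Blue, Green}: total = 217.9
  {Red, Blue}: total = 220.2
  {Green, Amber}: total = 315.9
  {Red, Amber}: total = 318.2
  {Red, Green}: total = 516.7
Best pair: {Blue, Amber} with total 199.1.

{Blue, Amber}, total 199.1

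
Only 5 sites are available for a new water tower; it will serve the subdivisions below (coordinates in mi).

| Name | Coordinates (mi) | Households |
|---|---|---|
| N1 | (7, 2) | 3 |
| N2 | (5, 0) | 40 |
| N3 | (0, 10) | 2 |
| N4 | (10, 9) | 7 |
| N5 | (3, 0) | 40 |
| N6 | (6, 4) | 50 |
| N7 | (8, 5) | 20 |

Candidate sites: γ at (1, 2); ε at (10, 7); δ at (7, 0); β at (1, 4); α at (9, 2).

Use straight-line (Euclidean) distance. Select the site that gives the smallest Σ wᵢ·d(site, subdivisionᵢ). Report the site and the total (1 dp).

δ, total 645.0 mi

Total weighted distance at each candidate:
  γ (1, 2): total = 827.5
  ε (10, 7): total = 1099.0
  δ (7, 0): total = 645.0
  β (1, 4): total = 899.8
  α (9, 2): total = 755.0
Minimum is at δ with total 645.0 mi.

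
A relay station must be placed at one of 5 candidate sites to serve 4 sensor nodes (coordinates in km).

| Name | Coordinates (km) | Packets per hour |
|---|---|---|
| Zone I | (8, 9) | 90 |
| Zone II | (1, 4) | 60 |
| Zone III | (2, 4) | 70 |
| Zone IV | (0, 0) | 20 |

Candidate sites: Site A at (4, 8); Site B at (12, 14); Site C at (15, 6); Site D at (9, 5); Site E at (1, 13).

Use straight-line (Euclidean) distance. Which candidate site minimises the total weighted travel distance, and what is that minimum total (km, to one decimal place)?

Site A, total 1163.0 km

Total weighted distance at each candidate:
  Site A (4, 8): total = 1163.0
  Site B (12, 14): total = 2827.0
  Site C (15, 6): total = 2777.8
  Site D (9, 5): total = 1555.7
  Site E (1, 13): total = 2160.2
Minimum is at Site A with total 1163.0 km.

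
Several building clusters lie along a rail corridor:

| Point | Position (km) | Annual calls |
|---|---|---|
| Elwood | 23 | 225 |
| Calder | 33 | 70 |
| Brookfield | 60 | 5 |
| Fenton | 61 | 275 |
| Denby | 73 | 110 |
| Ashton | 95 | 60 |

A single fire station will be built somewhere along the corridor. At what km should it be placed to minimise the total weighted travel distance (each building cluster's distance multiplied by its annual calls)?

For a sum of weighted absolute distances on a line, the optimum is the weighted median (not the mean). Total weight W = 745; half-weight = 372.5.
Sort by position and accumulate weight:
  km 23 (Elwood, w=225) → cum 225
  km 33 (Calder, w=70) → cum 295
  km 60 (Brookfield, w=5) → cum 300
  km 61 (Fenton, w=275) → cum 575  ≥ 372.5 → median here
  km 73 (Denby, w=110) → cum 685
  km 95 (Ashton, w=60) → cum 745
Optimal location: km 61.

x = 61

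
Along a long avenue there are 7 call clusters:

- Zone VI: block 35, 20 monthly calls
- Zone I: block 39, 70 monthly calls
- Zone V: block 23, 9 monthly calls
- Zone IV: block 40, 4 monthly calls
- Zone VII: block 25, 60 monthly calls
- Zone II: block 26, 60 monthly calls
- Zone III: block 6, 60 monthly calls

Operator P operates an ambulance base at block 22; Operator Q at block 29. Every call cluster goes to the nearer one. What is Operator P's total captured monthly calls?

The indifferent point is the midpoint (22+29)/2 = 25.5; call clusters left of it (closer to Operator P at 22) go to Operator P, those right go to Operator Q.
  Zone III at 6 (w=60) → Operator P
  Zone V at 23 (w=9) → Operator P
  Zone VII at 25 (w=60) → Operator P
  Zone II at 26 (w=60) → Operator Q
  Zone VI at 35 (w=20) → Operator Q
  Zone I at 39 (w=70) → Operator Q
  Zone IV at 40 (w=4) → Operator Q
Operator P captures 129; Operator Q captures 154.

129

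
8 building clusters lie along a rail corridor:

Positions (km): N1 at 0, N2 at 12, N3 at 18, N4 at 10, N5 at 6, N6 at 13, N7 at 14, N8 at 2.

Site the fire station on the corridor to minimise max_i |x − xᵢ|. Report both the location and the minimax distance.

The 1-center on a line is the midpoint of the two extreme points: leftmost at 0, rightmost at 18.
Optimal location = (0 + 18)/2 = 9; maximum distance = (18 − 0)/2 = 9.

location 9, max distance 9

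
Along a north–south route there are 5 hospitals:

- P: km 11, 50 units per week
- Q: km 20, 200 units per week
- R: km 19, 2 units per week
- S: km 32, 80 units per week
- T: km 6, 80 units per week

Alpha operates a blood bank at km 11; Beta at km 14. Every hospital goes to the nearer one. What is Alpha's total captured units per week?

The indifferent point is the midpoint (11+14)/2 = 12.5; hospitals left of it (closer to Alpha at 11) go to Alpha, those right go to Beta.
  T at 6 (w=80) → Alpha
  P at 11 (w=50) → Alpha
  R at 19 (w=2) → Beta
  Q at 20 (w=200) → Beta
  S at 32 (w=80) → Beta
Alpha captures 130; Beta captures 282.

130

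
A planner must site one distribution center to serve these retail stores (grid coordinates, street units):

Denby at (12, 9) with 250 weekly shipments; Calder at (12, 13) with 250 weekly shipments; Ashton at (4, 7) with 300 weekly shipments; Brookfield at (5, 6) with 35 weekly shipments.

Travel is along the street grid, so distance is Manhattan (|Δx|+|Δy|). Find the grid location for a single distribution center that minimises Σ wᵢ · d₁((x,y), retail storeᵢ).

(12, 9)

Manhattan distance separates: Σwᵢ(|x−xᵢ|+|y−yᵢ|) = Σwᵢ|x−xᵢ| + Σwᵢ|y−yᵢ|, so x and y are optimised independently as 1-D weighted medians.
Total weight W = 835; half = 417.5.
x-coordinate, sorted with cumulative weight:
  x=4 (Ashton, w=300) cum 300
  x=5 (Brookfield, w=35) cum 335
  x=12 (Denby, w=250) cum 585  ← median
  x=12 (Calder, w=250) cum 835
⇒ x* = 12
y-coordinate, sorted with cumulative weight:
  y=6 (Brookfield, w=35) cum 35
  y=7 (Ashton, w=300) cum 335
  y=9 (Denby, w=250) cum 585  ← median
  y=13 (Calder, w=250) cum 835
⇒ y* = 9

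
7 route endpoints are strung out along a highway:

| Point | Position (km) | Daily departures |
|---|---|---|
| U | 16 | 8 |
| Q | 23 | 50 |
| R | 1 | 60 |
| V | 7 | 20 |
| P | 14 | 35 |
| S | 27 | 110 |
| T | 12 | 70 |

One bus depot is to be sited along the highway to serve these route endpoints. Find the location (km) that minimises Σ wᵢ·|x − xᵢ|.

x = 14

For a sum of weighted absolute distances on a line, the optimum is the weighted median (not the mean). Total weight W = 353; half-weight = 176.5.
Sort by position and accumulate weight:
  km 1 (R, w=60) → cum 60
  km 7 (V, w=20) → cum 80
  km 12 (T, w=70) → cum 150
  km 14 (P, w=35) → cum 185  ≥ 176.5 → median here
  km 16 (U, w=8) → cum 193
  km 23 (Q, w=50) → cum 243
  km 27 (S, w=110) → cum 353
Optimal location: km 14.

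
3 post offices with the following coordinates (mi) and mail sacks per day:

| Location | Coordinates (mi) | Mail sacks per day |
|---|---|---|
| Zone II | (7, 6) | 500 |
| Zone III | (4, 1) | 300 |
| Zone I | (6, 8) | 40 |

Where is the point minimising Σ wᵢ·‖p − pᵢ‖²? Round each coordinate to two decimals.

(5.88, 4.31)

The minimiser of Σwᵢ‖p−pᵢ‖² is the weighted centroid p* = (Σwᵢpᵢ)/(Σwᵢ).
Σwᵢ = 840.
Σwᵢxᵢ = 500·7 + 300·4 + 40·6 = 4940.
Σwᵢyᵢ = 500·6 + 300·1 + 40·8 = 3620.
x* = 4940/840 = 5.88, y* = 3620/840 = 4.31.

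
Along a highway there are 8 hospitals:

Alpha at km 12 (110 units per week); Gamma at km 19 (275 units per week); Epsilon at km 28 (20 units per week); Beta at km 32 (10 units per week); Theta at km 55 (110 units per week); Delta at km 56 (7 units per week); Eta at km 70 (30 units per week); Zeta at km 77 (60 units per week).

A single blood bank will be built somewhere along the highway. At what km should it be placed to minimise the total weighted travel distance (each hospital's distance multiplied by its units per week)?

For a sum of weighted absolute distances on a line, the optimum is the weighted median (not the mean). Total weight W = 622; half-weight = 311.
Sort by position and accumulate weight:
  km 12 (Alpha, w=110) → cum 110
  km 19 (Gamma, w=275) → cum 385  ≥ 311 → median here
  km 28 (Epsilon, w=20) → cum 405
  km 32 (Beta, w=10) → cum 415
  km 55 (Theta, w=110) → cum 525
  km 56 (Delta, w=7) → cum 532
  km 70 (Eta, w=30) → cum 562
  km 77 (Zeta, w=60) → cum 622
Optimal location: km 19.

x = 19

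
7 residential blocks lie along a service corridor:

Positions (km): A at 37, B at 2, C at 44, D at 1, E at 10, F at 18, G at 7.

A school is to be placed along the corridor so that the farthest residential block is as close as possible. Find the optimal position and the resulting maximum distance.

The 1-center on a line is the midpoint of the two extreme points: leftmost at 1, rightmost at 44.
Optimal location = (1 + 44)/2 = 22.5; maximum distance = (44 − 1)/2 = 21.5.

location 22.5, max distance 21.5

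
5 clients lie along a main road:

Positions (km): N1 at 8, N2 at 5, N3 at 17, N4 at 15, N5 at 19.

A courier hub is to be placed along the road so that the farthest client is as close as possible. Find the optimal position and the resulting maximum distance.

location 12, max distance 7

The 1-center on a line is the midpoint of the two extreme points: leftmost at 5, rightmost at 19.
Optimal location = (5 + 19)/2 = 12; maximum distance = (19 − 5)/2 = 7.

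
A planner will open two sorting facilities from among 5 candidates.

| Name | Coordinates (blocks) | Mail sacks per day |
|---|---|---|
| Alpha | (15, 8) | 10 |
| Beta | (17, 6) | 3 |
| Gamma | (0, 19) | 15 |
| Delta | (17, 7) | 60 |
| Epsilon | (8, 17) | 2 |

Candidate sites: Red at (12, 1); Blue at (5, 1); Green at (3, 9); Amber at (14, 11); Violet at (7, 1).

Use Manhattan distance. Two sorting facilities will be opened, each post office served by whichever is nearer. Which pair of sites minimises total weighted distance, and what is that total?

Evaluate every pair (each demand assigned to the nearer of the two):
  {Green, Amber}: total = 703
  {Red, Amber}: total = 838
  {Blue, Amber}: total = 838
  {Amber, Violet}: total = 838
  {Red, Green}: total = 1011
  {Red, Blue}: total = 1173
  {Red, Violet}: total = 1199
  {Green, Violet}: total = 1356
  {Blue, Green}: total = 1362
  {Blue, Violet}: total = 1534
Best pair: {Green, Amber} with total 703.

{Green, Amber}, total 703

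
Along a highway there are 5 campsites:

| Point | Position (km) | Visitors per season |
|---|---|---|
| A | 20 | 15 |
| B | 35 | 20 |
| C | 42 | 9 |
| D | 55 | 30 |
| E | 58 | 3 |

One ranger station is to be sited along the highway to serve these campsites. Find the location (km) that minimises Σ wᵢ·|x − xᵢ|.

For a sum of weighted absolute distances on a line, the optimum is the weighted median (not the mean). Total weight W = 77; half-weight = 38.5.
Sort by position and accumulate weight:
  km 20 (A, w=15) → cum 15
  km 35 (B, w=20) → cum 35
  km 42 (C, w=9) → cum 44  ≥ 38.5 → median here
  km 55 (D, w=30) → cum 74
  km 58 (E, w=3) → cum 77
Optimal location: km 42.

x = 42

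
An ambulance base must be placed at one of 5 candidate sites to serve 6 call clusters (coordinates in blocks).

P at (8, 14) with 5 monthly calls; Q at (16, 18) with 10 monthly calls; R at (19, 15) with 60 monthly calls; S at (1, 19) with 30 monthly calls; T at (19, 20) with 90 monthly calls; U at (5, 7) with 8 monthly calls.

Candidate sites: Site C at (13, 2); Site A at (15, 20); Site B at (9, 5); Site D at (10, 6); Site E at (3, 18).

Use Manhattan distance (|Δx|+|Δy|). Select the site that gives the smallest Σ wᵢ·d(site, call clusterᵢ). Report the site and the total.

Site A, total 1629 blocks

Total weighted distance at each candidate:
  Site C (13, 2): total = 4549
  Site A (15, 20): total = 1629
  Site B (9, 5): total = 4408
  Site D (10, 6): total = 4088
  Site E (3, 18): total = 3129
Minimum is at Site A with total 1629 blocks.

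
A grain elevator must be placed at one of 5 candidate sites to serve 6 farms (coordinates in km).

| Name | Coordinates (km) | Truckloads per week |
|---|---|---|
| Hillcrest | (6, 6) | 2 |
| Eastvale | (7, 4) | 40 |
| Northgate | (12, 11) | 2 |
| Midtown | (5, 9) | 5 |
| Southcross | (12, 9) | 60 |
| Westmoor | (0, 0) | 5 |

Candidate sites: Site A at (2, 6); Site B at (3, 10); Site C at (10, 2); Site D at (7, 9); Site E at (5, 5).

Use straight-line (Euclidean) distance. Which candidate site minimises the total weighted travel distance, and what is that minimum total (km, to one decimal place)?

Total weighted distance at each candidate:
  Site A (2, 6): total = 925.0
  Site B (3, 10): total = 923.3
  Site C (10, 2): total = 704.8
  Site D (7, 9): total = 584.1
  Site E (5, 5): total = 649.8
Minimum is at Site D with total 584.1 km.

Site D, total 584.1 km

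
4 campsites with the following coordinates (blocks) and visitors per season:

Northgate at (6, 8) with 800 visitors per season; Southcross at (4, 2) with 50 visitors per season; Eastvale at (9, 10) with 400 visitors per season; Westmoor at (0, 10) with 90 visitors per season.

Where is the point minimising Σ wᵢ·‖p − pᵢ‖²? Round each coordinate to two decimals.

The minimiser of Σwᵢ‖p−pᵢ‖² is the weighted centroid p* = (Σwᵢpᵢ)/(Σwᵢ).
Σwᵢ = 1340.
Σwᵢxᵢ = 800·6 + 50·4 + 400·9 + 90·0 = 8600.
Σwᵢyᵢ = 800·8 + 50·2 + 400·10 + 90·10 = 11400.
x* = 8600/1340 = 6.42, y* = 11400/1340 = 8.51.

(6.42, 8.51)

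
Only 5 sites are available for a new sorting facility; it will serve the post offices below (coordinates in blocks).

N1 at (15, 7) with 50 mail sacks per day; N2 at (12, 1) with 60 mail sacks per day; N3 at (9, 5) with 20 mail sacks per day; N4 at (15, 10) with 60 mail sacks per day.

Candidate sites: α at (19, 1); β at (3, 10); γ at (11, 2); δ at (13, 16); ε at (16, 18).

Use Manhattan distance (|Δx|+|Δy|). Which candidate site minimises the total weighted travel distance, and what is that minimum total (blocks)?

γ, total 1390 blocks

Total weighted distance at each candidate:
  α (19, 1): total = 1980
  β (3, 10): total = 2770
  γ (11, 2): total = 1390
  δ (13, 16): total = 2290
  ε (16, 18): total = 2800
Minimum is at γ with total 1390 blocks.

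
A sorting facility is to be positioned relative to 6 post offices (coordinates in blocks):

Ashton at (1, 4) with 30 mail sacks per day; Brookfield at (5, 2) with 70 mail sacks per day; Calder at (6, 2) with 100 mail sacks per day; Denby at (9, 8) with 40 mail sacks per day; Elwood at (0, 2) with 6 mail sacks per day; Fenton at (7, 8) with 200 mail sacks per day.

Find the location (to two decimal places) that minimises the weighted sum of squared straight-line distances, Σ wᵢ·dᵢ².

The minimiser of Σwᵢ‖p−pᵢ‖² is the weighted centroid p* = (Σwᵢpᵢ)/(Σwᵢ).
Σwᵢ = 446.
Σwᵢxᵢ = 30·1 + 70·5 + 100·6 + 40·9 + 6·0 + 200·7 = 2740.
Σwᵢyᵢ = 30·4 + 70·2 + 100·2 + 40·8 + 6·2 + 200·8 = 2392.
x* = 2740/446 = 6.14, y* = 2392/446 = 5.36.

(6.14, 5.36)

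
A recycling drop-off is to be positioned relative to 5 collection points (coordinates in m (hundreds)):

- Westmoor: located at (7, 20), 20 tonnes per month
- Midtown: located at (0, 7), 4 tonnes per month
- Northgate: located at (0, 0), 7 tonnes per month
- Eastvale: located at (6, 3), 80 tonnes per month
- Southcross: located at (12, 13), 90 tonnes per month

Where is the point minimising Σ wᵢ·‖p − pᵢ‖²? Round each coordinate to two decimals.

The minimiser of Σwᵢ‖p−pᵢ‖² is the weighted centroid p* = (Σwᵢpᵢ)/(Σwᵢ).
Σwᵢ = 201.
Σwᵢxᵢ = 20·7 + 4·0 + 7·0 + 80·6 + 90·12 = 1700.
Σwᵢyᵢ = 20·20 + 4·7 + 7·0 + 80·3 + 90·13 = 1838.
x* = 1700/201 = 8.46, y* = 1838/201 = 9.14.

(8.46, 9.14)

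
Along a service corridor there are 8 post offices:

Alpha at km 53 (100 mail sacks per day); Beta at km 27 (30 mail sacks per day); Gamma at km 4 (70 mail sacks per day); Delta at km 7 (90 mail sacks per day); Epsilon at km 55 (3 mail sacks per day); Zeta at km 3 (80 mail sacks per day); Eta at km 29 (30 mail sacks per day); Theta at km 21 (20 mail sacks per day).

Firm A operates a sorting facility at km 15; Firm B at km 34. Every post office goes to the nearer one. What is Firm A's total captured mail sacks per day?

The indifferent point is the midpoint (15+34)/2 = 24.5; post offices left of it (closer to Firm A at 15) go to Firm A, those right go to Firm B.
  Zeta at 3 (w=80) → Firm A
  Gamma at 4 (w=70) → Firm A
  Delta at 7 (w=90) → Firm A
  Theta at 21 (w=20) → Firm A
  Beta at 27 (w=30) → Firm B
  Eta at 29 (w=30) → Firm B
  Alpha at 53 (w=100) → Firm B
  Epsilon at 55 (w=3) → Firm B
Firm A captures 260; Firm B captures 163.

260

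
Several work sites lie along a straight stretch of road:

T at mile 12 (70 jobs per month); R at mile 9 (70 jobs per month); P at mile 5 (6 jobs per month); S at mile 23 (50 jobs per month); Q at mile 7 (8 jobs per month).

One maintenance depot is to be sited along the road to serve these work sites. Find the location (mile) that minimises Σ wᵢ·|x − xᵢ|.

x = 12

For a sum of weighted absolute distances on a line, the optimum is the weighted median (not the mean). Total weight W = 204; half-weight = 102.
Sort by position and accumulate weight:
  mile 5 (P, w=6) → cum 6
  mile 7 (Q, w=8) → cum 14
  mile 9 (R, w=70) → cum 84
  mile 12 (T, w=70) → cum 154  ≥ 102 → median here
  mile 23 (S, w=50) → cum 204
Optimal location: mile 12.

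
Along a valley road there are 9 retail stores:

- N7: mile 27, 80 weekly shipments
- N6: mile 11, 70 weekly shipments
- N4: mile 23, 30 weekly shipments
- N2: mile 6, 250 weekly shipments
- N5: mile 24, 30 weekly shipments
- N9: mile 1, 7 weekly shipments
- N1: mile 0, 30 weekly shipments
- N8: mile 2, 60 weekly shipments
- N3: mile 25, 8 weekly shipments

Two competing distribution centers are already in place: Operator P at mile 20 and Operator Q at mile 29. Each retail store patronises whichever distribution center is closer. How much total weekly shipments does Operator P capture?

The indifferent point is the midpoint (20+29)/2 = 24.5; retail stores left of it (closer to Operator P at 20) go to Operator P, those right go to Operator Q.
  N1 at 0 (w=30) → Operator P
  N9 at 1 (w=7) → Operator P
  N8 at 2 (w=60) → Operator P
  N2 at 6 (w=250) → Operator P
  N6 at 11 (w=70) → Operator P
  N4 at 23 (w=30) → Operator P
  N5 at 24 (w=30) → Operator P
  N3 at 25 (w=8) → Operator Q
  N7 at 27 (w=80) → Operator Q
Operator P captures 477; Operator Q captures 88.

477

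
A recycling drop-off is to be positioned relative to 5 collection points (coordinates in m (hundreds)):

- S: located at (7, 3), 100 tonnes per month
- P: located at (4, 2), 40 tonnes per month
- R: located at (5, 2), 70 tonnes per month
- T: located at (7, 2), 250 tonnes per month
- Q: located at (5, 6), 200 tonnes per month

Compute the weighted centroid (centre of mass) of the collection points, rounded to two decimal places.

(6.00, 3.36)

The minimiser of Σwᵢ‖p−pᵢ‖² is the weighted centroid p* = (Σwᵢpᵢ)/(Σwᵢ).
Σwᵢ = 660.
Σwᵢxᵢ = 100·7 + 40·4 + 70·5 + 250·7 + 200·5 = 3960.
Σwᵢyᵢ = 100·3 + 40·2 + 70·2 + 250·2 + 200·6 = 2220.
x* = 3960/660 = 6.00, y* = 2220/660 = 3.36.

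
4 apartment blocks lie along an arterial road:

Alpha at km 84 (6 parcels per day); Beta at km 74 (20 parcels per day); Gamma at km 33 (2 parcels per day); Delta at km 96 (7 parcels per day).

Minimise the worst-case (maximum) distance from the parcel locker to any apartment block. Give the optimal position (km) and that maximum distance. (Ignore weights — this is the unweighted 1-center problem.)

location 64.5, max distance 31.5

The 1-center on a line is the midpoint of the two extreme points: leftmost at 33, rightmost at 96.
Optimal location = (33 + 96)/2 = 64.5; maximum distance = (96 − 33)/2 = 31.5.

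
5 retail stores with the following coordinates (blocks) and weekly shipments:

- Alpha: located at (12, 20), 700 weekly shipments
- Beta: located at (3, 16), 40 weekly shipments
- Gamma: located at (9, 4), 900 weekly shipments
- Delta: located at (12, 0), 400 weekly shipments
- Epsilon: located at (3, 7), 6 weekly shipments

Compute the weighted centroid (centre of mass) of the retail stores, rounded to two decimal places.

The minimiser of Σwᵢ‖p−pᵢ‖² is the weighted centroid p* = (Σwᵢpᵢ)/(Σwᵢ).
Σwᵢ = 2046.
Σwᵢxᵢ = 700·12 + 40·3 + 900·9 + 400·12 + 6·3 = 21438.
Σwᵢyᵢ = 700·20 + 40·16 + 900·4 + 400·0 + 6·7 = 18282.
x* = 21438/2046 = 10.48, y* = 18282/2046 = 8.94.

(10.48, 8.94)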